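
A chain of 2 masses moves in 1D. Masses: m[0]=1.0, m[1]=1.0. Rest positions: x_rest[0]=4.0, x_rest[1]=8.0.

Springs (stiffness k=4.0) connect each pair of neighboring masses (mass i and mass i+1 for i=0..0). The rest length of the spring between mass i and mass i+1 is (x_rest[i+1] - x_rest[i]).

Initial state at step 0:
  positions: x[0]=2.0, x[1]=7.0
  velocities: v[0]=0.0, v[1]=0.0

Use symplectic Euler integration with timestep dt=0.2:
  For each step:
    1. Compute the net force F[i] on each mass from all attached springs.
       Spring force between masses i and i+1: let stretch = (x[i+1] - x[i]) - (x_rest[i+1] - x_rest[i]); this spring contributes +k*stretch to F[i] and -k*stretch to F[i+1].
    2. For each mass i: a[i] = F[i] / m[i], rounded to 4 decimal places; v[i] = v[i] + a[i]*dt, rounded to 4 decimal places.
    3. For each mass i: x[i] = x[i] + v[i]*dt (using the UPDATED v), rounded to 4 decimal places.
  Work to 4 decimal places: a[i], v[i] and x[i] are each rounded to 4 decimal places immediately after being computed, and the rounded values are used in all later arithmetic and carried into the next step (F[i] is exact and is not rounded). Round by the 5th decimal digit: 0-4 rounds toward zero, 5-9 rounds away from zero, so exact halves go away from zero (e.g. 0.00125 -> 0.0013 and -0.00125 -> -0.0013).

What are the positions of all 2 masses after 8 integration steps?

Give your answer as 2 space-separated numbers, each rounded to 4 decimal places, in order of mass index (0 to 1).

Step 0: x=[2.0000 7.0000] v=[0.0000 0.0000]
Step 1: x=[2.1600 6.8400] v=[0.8000 -0.8000]
Step 2: x=[2.4288 6.5712] v=[1.3440 -1.3440]
Step 3: x=[2.7204 6.2796] v=[1.4579 -1.4579]
Step 4: x=[2.9415 6.0585] v=[1.1053 -1.1053]
Step 5: x=[3.0213 5.9787] v=[0.3989 -0.3989]
Step 6: x=[2.9343 6.0657] v=[-0.4352 0.4352]
Step 7: x=[2.7083 6.2917] v=[-1.1301 1.1301]
Step 8: x=[2.4156 6.5844] v=[-1.4634 1.4634]

Answer: 2.4156 6.5844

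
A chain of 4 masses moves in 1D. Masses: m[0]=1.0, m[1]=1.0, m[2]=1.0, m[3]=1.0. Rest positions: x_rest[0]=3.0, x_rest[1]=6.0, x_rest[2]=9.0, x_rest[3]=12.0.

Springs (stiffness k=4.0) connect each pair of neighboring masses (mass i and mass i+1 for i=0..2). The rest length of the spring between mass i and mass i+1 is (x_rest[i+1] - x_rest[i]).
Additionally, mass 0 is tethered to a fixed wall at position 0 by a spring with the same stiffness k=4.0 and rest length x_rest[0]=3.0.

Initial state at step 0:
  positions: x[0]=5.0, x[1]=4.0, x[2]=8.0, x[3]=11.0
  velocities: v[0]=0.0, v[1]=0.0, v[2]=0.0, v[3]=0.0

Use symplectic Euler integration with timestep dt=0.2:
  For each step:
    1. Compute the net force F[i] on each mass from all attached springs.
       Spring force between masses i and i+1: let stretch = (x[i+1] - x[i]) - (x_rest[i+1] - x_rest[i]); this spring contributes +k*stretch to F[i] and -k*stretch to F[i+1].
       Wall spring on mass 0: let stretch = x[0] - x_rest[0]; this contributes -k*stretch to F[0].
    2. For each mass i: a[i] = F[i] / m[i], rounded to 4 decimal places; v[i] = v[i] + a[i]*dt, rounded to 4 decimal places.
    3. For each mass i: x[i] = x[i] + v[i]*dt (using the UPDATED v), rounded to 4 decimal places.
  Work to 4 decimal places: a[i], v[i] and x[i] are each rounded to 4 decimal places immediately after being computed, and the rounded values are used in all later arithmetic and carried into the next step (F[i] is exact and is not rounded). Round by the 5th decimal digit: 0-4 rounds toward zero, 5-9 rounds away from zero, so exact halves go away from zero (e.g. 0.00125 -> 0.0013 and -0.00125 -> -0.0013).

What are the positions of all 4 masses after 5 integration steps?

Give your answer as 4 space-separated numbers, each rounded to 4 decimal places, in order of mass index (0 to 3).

Step 0: x=[5.0000 4.0000 8.0000 11.0000] v=[0.0000 0.0000 0.0000 0.0000]
Step 1: x=[4.0400 4.8000 7.8400 11.0000] v=[-4.8000 4.0000 -0.8000 0.0000]
Step 2: x=[2.5552 5.9648 7.6992 10.9744] v=[-7.4240 5.8240 -0.7040 -0.1280]
Step 3: x=[1.2071 6.8616 7.8049 10.9048] v=[-6.7405 4.4838 0.5286 -0.3482]
Step 4: x=[0.5706 7.0046 8.2557 10.8192] v=[-3.1826 0.7148 2.2539 -0.4281]
Step 5: x=[0.8722 6.3183 8.9165 10.8034] v=[1.5081 -3.4315 3.3038 -0.0789]

Answer: 0.8722 6.3183 8.9165 10.8034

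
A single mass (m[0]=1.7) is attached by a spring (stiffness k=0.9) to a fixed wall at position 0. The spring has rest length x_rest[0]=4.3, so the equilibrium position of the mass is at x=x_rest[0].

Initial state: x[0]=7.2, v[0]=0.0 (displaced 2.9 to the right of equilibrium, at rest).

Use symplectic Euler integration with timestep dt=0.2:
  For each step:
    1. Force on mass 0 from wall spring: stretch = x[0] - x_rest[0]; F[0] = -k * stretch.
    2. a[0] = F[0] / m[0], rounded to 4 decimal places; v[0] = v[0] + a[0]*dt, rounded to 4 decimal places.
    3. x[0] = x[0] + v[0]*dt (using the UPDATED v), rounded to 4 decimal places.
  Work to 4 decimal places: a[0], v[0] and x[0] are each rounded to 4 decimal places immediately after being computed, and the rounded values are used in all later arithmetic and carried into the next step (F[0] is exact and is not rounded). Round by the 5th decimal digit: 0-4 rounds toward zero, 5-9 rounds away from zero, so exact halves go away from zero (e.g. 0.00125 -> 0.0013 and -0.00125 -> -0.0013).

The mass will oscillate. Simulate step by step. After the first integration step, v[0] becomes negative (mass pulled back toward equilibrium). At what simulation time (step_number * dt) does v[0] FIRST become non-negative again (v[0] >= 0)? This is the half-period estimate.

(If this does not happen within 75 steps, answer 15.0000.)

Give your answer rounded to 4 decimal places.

Step 0: x=[7.2000] v=[0.0000]
Step 1: x=[7.1386] v=[-0.3071]
Step 2: x=[7.0171] v=[-0.6077]
Step 3: x=[6.8380] v=[-0.8954]
Step 4: x=[6.6052] v=[-1.1641]
Step 5: x=[6.3236] v=[-1.4082]
Step 6: x=[5.9991] v=[-1.6225]
Step 7: x=[5.6386] v=[-1.8024]
Step 8: x=[5.2498] v=[-1.9441]
Step 9: x=[4.8409] v=[-2.0447]
Step 10: x=[4.4205] v=[-2.1020]
Step 11: x=[3.9975] v=[-2.1148]
Step 12: x=[3.5809] v=[-2.0828]
Step 13: x=[3.1796] v=[-2.0067]
Step 14: x=[2.8020] v=[-1.8881]
Step 15: x=[2.4561] v=[-1.7295]
Step 16: x=[2.1492] v=[-1.5343]
Step 17: x=[1.8879] v=[-1.3066]
Step 18: x=[1.6777] v=[-1.0512]
Step 19: x=[1.5230] v=[-0.7735]
Step 20: x=[1.4271] v=[-0.4795]
Step 21: x=[1.3920] v=[-0.1753]
Step 22: x=[1.4185] v=[0.1326]
First v>=0 after going negative at step 22, time=4.4000

Answer: 4.4000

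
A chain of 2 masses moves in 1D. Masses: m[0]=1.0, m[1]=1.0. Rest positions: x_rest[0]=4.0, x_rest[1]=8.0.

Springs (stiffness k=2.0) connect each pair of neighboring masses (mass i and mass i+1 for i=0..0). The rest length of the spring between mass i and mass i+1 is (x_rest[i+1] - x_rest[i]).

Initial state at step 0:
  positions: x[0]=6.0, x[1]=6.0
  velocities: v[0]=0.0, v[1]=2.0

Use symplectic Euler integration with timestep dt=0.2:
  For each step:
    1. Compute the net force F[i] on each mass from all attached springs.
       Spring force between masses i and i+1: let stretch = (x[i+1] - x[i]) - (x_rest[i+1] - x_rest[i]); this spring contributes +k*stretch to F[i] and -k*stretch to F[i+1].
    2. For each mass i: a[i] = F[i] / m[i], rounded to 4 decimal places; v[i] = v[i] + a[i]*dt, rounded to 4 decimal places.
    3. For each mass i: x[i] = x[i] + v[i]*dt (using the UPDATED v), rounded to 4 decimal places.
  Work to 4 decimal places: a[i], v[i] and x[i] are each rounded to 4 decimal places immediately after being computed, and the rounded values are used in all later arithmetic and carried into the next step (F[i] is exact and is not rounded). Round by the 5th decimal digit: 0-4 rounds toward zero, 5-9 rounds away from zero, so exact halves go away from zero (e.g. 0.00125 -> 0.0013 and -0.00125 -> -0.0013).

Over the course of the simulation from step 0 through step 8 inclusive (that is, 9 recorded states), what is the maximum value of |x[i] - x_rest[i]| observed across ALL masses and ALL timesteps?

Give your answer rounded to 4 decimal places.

Step 0: x=[6.0000 6.0000] v=[0.0000 2.0000]
Step 1: x=[5.6800 6.7200] v=[-1.6000 3.6000]
Step 2: x=[5.1232 7.6768] v=[-2.7840 4.7840]
Step 3: x=[4.4507 8.7493] v=[-3.3626 5.3626]
Step 4: x=[3.8021 9.7979] v=[-3.2432 5.2432]
Step 5: x=[3.3131 10.6869] v=[-2.4449 4.4449]
Step 6: x=[3.0940 11.3060] v=[-1.0954 3.0954]
Step 7: x=[3.2119 11.5881] v=[0.5894 1.4106]
Step 8: x=[3.6799 11.5201] v=[2.3399 -0.3399]
Max displacement = 3.5881

Answer: 3.5881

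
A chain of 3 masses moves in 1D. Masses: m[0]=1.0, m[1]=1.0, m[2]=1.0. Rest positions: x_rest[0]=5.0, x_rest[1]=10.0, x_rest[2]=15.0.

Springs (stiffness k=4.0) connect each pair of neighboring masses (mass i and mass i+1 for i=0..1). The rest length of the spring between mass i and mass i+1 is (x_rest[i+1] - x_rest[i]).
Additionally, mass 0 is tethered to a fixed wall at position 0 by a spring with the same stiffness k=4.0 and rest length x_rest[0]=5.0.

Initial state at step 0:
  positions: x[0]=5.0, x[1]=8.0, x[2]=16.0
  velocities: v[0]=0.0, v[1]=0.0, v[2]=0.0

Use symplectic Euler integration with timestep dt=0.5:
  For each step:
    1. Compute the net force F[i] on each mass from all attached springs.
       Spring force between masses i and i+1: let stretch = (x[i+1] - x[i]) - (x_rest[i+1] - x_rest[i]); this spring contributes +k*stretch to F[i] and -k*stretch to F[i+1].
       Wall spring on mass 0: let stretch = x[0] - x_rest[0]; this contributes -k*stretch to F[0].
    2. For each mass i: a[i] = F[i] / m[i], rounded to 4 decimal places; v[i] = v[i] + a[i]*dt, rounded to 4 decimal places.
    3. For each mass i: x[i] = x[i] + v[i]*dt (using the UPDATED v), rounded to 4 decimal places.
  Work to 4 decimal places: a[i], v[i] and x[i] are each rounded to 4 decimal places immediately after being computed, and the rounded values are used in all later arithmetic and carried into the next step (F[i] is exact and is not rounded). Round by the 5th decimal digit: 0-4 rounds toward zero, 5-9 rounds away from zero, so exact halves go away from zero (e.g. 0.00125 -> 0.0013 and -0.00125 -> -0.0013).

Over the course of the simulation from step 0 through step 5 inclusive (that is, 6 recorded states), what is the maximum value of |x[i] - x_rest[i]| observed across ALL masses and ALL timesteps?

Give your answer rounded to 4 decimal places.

Step 0: x=[5.0000 8.0000 16.0000] v=[0.0000 0.0000 0.0000]
Step 1: x=[3.0000 13.0000 13.0000] v=[-4.0000 10.0000 -6.0000]
Step 2: x=[8.0000 8.0000 15.0000] v=[10.0000 -10.0000 4.0000]
Step 3: x=[5.0000 10.0000 15.0000] v=[-6.0000 4.0000 0.0000]
Step 4: x=[2.0000 12.0000 15.0000] v=[-6.0000 4.0000 0.0000]
Step 5: x=[7.0000 7.0000 17.0000] v=[10.0000 -10.0000 4.0000]
Max displacement = 3.0000

Answer: 3.0000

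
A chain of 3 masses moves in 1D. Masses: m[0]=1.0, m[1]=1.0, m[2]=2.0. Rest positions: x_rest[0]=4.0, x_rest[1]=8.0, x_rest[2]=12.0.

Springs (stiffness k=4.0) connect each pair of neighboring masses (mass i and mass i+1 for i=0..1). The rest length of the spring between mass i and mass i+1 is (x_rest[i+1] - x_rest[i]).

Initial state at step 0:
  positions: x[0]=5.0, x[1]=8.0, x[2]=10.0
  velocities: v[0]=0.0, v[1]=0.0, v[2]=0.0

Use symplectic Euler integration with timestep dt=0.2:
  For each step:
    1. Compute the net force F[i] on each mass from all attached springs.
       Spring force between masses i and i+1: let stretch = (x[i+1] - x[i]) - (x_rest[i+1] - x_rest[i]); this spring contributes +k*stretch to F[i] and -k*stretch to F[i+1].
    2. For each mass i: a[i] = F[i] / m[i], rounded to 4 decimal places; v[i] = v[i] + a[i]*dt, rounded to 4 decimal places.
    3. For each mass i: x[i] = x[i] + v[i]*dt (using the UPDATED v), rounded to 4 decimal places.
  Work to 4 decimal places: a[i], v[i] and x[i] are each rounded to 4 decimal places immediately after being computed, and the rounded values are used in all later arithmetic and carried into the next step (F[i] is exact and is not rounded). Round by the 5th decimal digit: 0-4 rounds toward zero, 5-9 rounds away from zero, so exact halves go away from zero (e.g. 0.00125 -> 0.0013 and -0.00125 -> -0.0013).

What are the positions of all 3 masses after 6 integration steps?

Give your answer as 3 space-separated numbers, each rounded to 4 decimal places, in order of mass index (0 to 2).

Answer: 2.1444 6.8606 11.9975

Derivation:
Step 0: x=[5.0000 8.0000 10.0000] v=[0.0000 0.0000 0.0000]
Step 1: x=[4.8400 7.8400 10.1600] v=[-0.8000 -0.8000 0.8000]
Step 2: x=[4.5200 7.5712 10.4544] v=[-1.6000 -1.3440 1.4720]
Step 3: x=[4.0482 7.2755 10.8381] v=[-2.3590 -1.4784 1.9187]
Step 4: x=[3.4528 7.0335 11.2568] v=[-2.9772 -1.2102 2.0937]
Step 5: x=[2.7903 6.8943 11.6577] v=[-3.3126 -0.6961 2.0044]
Step 6: x=[2.1444 6.8606 11.9975] v=[-3.2294 -0.1686 1.6990]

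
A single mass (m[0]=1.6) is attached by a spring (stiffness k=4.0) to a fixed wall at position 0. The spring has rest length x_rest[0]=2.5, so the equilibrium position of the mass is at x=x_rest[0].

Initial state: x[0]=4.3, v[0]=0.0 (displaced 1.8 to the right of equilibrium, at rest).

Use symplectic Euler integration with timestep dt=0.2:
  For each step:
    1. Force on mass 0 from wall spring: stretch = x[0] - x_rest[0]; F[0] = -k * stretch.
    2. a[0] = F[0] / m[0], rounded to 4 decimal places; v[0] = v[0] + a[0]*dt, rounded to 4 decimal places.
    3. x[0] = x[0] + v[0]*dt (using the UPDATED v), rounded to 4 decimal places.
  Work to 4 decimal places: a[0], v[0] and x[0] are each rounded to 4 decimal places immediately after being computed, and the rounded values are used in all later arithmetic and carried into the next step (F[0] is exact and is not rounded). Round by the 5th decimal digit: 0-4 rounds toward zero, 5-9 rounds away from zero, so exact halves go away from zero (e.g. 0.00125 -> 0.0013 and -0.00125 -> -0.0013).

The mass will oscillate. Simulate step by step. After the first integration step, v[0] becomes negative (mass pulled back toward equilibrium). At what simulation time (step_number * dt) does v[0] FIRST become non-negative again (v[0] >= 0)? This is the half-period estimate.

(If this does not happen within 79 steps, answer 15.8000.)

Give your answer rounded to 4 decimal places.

Answer: 2.0000

Derivation:
Step 0: x=[4.3000] v=[0.0000]
Step 1: x=[4.1200] v=[-0.9000]
Step 2: x=[3.7780] v=[-1.7100]
Step 3: x=[3.3082] v=[-2.3490]
Step 4: x=[2.7576] v=[-2.7531]
Step 5: x=[2.1812] v=[-2.8819]
Step 6: x=[1.6367] v=[-2.7225]
Step 7: x=[1.1785] v=[-2.2908]
Step 8: x=[0.8525] v=[-1.6300]
Step 9: x=[0.6913] v=[-0.8062]
Step 10: x=[0.7109] v=[0.0982]
First v>=0 after going negative at step 10, time=2.0000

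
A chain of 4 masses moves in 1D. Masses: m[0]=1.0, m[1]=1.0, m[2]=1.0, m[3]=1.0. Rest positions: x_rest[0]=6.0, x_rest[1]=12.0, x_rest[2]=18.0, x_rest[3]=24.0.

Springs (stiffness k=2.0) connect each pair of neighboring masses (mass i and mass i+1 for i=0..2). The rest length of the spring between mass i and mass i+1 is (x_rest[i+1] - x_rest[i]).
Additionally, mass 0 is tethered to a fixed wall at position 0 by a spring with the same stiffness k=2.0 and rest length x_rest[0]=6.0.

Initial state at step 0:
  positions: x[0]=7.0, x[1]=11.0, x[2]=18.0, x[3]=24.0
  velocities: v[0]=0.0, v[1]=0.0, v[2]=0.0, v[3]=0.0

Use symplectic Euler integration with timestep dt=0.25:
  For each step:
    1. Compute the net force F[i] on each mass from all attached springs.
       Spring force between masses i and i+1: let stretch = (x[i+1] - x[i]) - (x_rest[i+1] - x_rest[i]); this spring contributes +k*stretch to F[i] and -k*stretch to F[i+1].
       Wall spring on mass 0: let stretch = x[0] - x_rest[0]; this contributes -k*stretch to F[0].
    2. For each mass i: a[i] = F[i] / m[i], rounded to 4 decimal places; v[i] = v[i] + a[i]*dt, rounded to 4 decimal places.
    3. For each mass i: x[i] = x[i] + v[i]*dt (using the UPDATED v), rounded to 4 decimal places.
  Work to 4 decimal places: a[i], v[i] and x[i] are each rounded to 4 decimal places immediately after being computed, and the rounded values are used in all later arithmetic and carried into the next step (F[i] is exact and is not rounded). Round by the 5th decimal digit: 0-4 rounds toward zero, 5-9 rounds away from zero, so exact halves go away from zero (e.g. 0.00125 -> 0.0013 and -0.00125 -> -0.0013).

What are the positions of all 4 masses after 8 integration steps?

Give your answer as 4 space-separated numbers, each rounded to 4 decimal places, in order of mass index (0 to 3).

Answer: 6.3734 11.3139 18.5429 23.6872

Derivation:
Step 0: x=[7.0000 11.0000 18.0000 24.0000] v=[0.0000 0.0000 0.0000 0.0000]
Step 1: x=[6.6250 11.3750 17.8750 24.0000] v=[-1.5000 1.5000 -0.5000 0.0000]
Step 2: x=[6.0156 11.9688 17.7031 23.9844] v=[-2.4375 2.3750 -0.6875 -0.0625]
Step 3: x=[5.3984 12.5352 17.5996 23.9336] v=[-2.4687 2.2656 -0.4140 -0.2032]
Step 4: x=[4.9985 12.8426 17.6548 23.8411] v=[-1.5995 1.2294 0.2208 -0.3702]
Step 5: x=[4.9543 12.7710 17.8818 23.7253] v=[-0.1767 -0.2866 0.9079 -0.4634]
Step 6: x=[5.2679 12.3611 18.2004 23.6290] v=[1.2545 -1.6396 1.2743 -0.3852]
Step 7: x=[5.8097 11.7945 18.4677 23.6041] v=[2.1672 -2.2666 1.0690 -0.0995]
Step 8: x=[6.3734 11.3139 18.5429 23.6872] v=[2.2548 -1.9224 0.3006 0.3323]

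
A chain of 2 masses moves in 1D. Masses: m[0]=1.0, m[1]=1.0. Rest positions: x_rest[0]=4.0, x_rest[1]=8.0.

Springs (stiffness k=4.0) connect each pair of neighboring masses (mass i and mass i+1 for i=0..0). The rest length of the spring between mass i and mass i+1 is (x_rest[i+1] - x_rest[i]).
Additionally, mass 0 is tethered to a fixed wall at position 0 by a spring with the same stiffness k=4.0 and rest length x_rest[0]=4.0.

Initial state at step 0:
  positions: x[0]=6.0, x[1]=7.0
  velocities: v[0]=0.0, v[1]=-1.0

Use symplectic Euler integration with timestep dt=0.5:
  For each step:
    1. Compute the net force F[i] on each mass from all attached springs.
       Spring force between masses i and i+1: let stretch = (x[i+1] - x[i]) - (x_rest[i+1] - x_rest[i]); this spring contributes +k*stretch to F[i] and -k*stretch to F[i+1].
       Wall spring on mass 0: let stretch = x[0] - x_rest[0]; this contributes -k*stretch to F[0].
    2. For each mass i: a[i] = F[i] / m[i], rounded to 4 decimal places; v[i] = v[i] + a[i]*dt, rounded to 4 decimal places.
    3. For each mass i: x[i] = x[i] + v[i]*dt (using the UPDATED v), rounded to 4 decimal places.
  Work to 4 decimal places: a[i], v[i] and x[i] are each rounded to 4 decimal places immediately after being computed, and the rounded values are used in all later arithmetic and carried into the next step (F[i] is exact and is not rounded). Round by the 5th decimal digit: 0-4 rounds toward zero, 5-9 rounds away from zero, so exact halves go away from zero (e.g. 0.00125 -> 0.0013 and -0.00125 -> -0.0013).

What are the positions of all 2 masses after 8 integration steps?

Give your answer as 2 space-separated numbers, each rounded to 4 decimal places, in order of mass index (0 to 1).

Step 0: x=[6.0000 7.0000] v=[0.0000 -1.0000]
Step 1: x=[1.0000 9.5000] v=[-10.0000 5.0000]
Step 2: x=[3.5000 7.5000] v=[5.0000 -4.0000]
Step 3: x=[6.5000 5.5000] v=[6.0000 -4.0000]
Step 4: x=[2.0000 8.5000] v=[-9.0000 6.0000]
Step 5: x=[2.0000 9.0000] v=[0.0000 1.0000]
Step 6: x=[7.0000 6.5000] v=[10.0000 -5.0000]
Step 7: x=[4.5000 8.5000] v=[-5.0000 4.0000]
Step 8: x=[1.5000 10.5000] v=[-6.0000 4.0000]

Answer: 1.5000 10.5000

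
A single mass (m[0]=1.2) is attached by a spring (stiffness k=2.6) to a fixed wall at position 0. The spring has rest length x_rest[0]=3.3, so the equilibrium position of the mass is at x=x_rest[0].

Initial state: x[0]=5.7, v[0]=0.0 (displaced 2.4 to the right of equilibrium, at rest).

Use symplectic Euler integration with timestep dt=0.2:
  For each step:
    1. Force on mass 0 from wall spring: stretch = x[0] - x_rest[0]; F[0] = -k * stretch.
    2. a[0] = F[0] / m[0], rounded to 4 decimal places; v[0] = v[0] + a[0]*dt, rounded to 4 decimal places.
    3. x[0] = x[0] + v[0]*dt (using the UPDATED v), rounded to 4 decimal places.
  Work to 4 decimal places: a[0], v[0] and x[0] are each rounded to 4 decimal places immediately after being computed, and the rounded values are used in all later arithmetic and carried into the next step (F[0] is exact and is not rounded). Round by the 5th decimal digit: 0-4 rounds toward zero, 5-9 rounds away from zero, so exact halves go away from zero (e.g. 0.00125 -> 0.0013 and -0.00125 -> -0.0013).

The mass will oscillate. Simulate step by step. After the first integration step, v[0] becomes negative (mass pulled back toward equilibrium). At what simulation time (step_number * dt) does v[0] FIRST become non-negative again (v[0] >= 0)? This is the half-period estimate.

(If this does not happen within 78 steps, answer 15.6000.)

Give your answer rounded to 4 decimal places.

Answer: 2.2000

Derivation:
Step 0: x=[5.7000] v=[0.0000]
Step 1: x=[5.4920] v=[-1.0400]
Step 2: x=[5.0940] v=[-1.9899]
Step 3: x=[4.5405] v=[-2.7673]
Step 4: x=[3.8795] v=[-3.3049]
Step 5: x=[3.1683] v=[-3.5560]
Step 6: x=[2.4685] v=[-3.4989]
Step 7: x=[1.8408] v=[-3.1386]
Step 8: x=[1.3395] v=[-2.5063]
Step 9: x=[1.0082] v=[-1.6567]
Step 10: x=[0.8755] v=[-0.6636]
Step 11: x=[0.9529] v=[0.3870]
First v>=0 after going negative at step 11, time=2.2000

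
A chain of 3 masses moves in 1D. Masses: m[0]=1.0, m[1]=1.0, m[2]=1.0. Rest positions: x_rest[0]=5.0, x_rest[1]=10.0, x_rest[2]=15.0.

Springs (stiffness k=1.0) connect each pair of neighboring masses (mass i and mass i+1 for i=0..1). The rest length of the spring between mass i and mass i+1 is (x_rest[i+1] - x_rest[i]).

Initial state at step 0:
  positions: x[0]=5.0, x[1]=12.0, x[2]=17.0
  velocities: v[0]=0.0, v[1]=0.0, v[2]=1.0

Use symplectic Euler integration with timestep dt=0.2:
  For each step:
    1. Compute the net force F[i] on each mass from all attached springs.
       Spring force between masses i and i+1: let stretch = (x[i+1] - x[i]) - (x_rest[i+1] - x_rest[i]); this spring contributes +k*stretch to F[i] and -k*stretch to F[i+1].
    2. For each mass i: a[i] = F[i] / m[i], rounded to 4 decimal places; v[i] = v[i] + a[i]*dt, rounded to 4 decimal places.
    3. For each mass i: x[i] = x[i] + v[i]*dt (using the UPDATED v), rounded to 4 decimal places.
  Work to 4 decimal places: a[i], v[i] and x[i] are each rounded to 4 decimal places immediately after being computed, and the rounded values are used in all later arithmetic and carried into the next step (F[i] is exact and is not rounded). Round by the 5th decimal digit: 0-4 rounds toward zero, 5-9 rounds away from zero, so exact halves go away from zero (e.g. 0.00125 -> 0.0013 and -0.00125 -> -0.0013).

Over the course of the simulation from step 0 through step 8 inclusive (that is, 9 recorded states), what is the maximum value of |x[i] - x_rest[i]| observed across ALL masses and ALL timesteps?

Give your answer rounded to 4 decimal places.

Step 0: x=[5.0000 12.0000 17.0000] v=[0.0000 0.0000 1.0000]
Step 1: x=[5.0800 11.9200 17.2000] v=[0.4000 -0.4000 1.0000]
Step 2: x=[5.2336 11.7776 17.3888] v=[0.7680 -0.7120 0.9440]
Step 3: x=[5.4490 11.5979 17.5532] v=[1.0768 -0.8986 0.8218]
Step 4: x=[5.7103 11.4104 17.6793] v=[1.3066 -0.9373 0.6307]
Step 5: x=[5.9996 11.2457 17.7547] v=[1.4466 -0.8235 0.3769]
Step 6: x=[6.2988 11.1315 17.7697] v=[1.4958 -0.5709 0.0751]
Step 7: x=[6.5913 11.0895 17.7192] v=[1.4623 -0.2098 -0.2525]
Step 8: x=[6.8637 11.1328 17.6035] v=[1.3619 0.2165 -0.5784]
Max displacement = 2.7697

Answer: 2.7697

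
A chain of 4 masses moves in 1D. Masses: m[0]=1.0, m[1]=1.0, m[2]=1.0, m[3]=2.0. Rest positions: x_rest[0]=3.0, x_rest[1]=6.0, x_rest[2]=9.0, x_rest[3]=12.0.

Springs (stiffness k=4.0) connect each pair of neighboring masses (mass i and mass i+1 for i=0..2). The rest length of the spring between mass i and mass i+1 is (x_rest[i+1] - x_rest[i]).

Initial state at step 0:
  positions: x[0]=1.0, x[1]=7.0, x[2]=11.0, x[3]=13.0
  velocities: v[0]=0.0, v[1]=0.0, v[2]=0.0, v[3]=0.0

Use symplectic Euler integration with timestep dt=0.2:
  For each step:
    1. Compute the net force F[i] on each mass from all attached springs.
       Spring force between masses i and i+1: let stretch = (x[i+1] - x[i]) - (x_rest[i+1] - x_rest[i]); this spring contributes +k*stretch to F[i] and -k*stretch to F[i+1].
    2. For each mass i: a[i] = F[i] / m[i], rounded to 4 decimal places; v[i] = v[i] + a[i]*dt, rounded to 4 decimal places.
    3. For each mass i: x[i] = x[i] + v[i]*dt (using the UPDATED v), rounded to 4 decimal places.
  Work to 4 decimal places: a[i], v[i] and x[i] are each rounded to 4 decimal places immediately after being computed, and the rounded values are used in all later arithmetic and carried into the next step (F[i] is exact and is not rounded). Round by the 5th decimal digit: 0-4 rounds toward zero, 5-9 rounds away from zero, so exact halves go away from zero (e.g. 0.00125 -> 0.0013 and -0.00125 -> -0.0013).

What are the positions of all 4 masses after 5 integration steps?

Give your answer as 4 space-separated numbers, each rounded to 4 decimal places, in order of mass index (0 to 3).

Answer: 4.7401 5.4352 8.2539 13.2855

Derivation:
Step 0: x=[1.0000 7.0000 11.0000 13.0000] v=[0.0000 0.0000 0.0000 0.0000]
Step 1: x=[1.4800 6.6800 10.6800 13.0800] v=[2.4000 -1.6000 -1.6000 0.4000]
Step 2: x=[2.3120 6.1680 10.1040 13.2080] v=[4.1600 -2.5600 -2.8800 0.6400]
Step 3: x=[3.2810 5.6688 9.3949 13.3277] v=[4.8448 -2.4960 -3.5456 0.5984]
Step 4: x=[4.1520 5.3837 8.7189 13.3728] v=[4.3550 -1.4254 -3.3802 0.2253]
Step 5: x=[4.7401 5.4352 8.2539 13.2855] v=[2.9404 0.2574 -2.3252 -0.4363]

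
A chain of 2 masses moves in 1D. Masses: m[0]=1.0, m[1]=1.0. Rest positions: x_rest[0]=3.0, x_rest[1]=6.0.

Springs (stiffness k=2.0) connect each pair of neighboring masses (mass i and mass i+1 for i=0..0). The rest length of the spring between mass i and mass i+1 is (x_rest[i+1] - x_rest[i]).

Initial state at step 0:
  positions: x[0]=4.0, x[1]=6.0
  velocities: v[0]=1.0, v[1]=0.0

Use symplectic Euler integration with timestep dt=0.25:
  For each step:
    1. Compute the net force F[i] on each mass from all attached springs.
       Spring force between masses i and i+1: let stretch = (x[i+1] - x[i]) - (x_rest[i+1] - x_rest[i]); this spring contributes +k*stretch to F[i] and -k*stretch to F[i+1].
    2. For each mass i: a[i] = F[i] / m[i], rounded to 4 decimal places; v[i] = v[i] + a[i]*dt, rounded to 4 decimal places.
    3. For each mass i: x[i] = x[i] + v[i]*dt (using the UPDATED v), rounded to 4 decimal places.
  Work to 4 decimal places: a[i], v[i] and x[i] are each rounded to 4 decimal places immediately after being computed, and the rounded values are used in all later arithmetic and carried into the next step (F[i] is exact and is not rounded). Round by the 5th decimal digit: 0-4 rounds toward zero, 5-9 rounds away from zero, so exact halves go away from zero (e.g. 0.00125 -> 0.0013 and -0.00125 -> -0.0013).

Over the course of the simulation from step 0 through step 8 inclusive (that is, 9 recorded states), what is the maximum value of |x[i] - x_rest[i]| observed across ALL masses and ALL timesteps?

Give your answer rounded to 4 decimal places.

Step 0: x=[4.0000 6.0000] v=[1.0000 0.0000]
Step 1: x=[4.1250 6.1250] v=[0.5000 0.5000]
Step 2: x=[4.1250 6.3750] v=[0.0000 1.0000]
Step 3: x=[4.0313 6.7188] v=[-0.3750 1.3750]
Step 4: x=[3.8985 7.1016] v=[-0.5313 1.5313]
Step 5: x=[3.7911 7.4591] v=[-0.4298 1.4298]
Step 6: x=[3.7672 7.7331] v=[-0.0958 1.0958]
Step 7: x=[3.8640 7.8863] v=[0.3872 0.6129]
Step 8: x=[4.0886 7.9118] v=[0.8984 0.1018]
Max displacement = 1.9118

Answer: 1.9118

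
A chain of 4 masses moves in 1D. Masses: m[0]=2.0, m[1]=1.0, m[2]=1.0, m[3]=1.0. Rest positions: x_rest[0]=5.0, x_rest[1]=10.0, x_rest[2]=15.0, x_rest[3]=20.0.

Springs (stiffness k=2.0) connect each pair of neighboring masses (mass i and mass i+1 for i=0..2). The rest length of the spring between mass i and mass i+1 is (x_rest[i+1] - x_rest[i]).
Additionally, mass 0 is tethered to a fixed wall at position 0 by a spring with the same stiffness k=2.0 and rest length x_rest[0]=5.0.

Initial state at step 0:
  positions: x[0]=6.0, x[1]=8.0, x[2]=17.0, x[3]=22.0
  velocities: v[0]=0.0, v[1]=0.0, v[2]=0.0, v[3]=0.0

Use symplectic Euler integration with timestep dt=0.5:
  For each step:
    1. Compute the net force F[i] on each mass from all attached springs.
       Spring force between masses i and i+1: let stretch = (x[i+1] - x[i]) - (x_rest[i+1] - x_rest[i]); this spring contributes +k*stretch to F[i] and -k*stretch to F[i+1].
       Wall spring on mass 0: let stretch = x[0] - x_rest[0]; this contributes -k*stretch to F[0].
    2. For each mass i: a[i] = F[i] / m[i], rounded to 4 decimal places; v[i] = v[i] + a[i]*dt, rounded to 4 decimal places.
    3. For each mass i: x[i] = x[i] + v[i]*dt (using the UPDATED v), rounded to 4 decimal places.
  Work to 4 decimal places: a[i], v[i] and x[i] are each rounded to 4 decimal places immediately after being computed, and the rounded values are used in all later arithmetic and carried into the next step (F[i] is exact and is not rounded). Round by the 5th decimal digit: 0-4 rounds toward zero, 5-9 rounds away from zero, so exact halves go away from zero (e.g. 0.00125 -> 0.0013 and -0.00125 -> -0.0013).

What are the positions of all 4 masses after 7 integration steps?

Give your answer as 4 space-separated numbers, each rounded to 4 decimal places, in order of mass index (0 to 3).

Step 0: x=[6.0000 8.0000 17.0000 22.0000] v=[0.0000 0.0000 0.0000 0.0000]
Step 1: x=[5.0000 11.5000 15.0000 22.0000] v=[-2.0000 7.0000 -4.0000 0.0000]
Step 2: x=[4.3750 13.5000 14.7500 21.0000] v=[-1.2500 4.0000 -0.5000 -2.0000]
Step 3: x=[4.9375 11.5625 17.0000 19.3750] v=[1.1250 -3.8750 4.5000 -3.2500]
Step 4: x=[5.9219 9.0313 17.7188 19.0625] v=[1.9688 -5.0625 1.4375 -0.6250]
Step 5: x=[6.2032 9.2891 14.7657 20.5782] v=[0.5626 0.5156 -5.9063 3.0313]
Step 6: x=[5.7052 10.7423 11.9805 21.6876] v=[-0.9961 2.9063 -5.5704 2.2188]
Step 7: x=[5.0401 10.2960 13.4298 20.4435] v=[-1.3302 -0.8926 2.8985 -2.4883]

Answer: 5.0401 10.2960 13.4298 20.4435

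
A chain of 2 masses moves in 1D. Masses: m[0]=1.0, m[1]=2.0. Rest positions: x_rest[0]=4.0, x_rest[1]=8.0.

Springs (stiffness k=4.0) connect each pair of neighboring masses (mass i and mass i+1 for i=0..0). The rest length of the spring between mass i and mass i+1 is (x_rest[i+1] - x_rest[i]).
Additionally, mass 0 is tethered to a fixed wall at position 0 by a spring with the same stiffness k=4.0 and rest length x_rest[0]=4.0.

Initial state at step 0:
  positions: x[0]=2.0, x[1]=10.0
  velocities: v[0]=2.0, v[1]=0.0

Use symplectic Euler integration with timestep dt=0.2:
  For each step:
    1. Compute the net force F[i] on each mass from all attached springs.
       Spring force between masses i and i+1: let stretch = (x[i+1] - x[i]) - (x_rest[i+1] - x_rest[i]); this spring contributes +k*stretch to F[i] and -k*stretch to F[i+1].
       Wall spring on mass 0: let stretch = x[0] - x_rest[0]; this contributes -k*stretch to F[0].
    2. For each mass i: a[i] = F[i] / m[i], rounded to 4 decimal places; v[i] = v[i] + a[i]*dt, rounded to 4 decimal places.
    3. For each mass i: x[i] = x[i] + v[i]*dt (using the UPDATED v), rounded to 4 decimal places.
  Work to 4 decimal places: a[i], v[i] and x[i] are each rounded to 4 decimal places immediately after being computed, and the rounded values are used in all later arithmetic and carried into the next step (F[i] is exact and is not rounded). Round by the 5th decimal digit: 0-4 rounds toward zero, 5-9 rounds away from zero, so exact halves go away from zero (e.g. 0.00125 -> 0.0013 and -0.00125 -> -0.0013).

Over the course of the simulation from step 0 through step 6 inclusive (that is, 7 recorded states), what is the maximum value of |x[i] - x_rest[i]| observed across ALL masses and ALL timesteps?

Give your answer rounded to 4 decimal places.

Answer: 3.6734

Derivation:
Step 0: x=[2.0000 10.0000] v=[2.0000 0.0000]
Step 1: x=[3.3600 9.6800] v=[6.8000 -1.6000]
Step 2: x=[5.1936 9.1744] v=[9.1680 -2.5280]
Step 3: x=[6.8332 8.6703] v=[8.1978 -2.5203]
Step 4: x=[7.6734 8.3393] v=[4.2009 -1.6551]
Step 5: x=[7.3924 8.2750] v=[-1.4051 -0.3215]
Step 6: x=[6.0698 8.4601] v=[-6.6129 0.9255]
Max displacement = 3.6734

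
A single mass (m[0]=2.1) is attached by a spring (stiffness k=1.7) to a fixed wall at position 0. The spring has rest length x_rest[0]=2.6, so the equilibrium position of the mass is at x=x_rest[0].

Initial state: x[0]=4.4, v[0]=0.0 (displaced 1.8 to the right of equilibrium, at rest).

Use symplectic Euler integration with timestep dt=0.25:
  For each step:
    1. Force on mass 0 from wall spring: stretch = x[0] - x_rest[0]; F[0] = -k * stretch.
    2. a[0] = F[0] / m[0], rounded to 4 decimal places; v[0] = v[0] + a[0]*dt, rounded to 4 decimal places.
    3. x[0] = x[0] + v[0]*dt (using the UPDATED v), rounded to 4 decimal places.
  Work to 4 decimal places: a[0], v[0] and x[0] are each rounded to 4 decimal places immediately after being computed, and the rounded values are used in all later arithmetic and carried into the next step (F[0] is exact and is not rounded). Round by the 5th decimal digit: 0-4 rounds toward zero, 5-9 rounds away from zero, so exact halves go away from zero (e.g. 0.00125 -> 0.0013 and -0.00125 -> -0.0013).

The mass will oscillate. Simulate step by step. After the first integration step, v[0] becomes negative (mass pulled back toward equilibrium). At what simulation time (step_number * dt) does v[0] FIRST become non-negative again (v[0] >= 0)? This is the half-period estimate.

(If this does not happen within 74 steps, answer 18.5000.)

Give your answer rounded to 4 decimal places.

Answer: 3.5000

Derivation:
Step 0: x=[4.4000] v=[0.0000]
Step 1: x=[4.3089] v=[-0.3643]
Step 2: x=[4.1314] v=[-0.7102]
Step 3: x=[3.8764] v=[-1.0201]
Step 4: x=[3.5568] v=[-1.2784]
Step 5: x=[3.1888] v=[-1.4721]
Step 6: x=[2.7910] v=[-1.5913]
Step 7: x=[2.3835] v=[-1.6300]
Step 8: x=[1.9870] v=[-1.5862]
Step 9: x=[1.6215] v=[-1.4622]
Step 10: x=[1.3055] v=[-1.2642]
Step 11: x=[1.0550] v=[-1.0022]
Step 12: x=[0.8826] v=[-0.6895]
Step 13: x=[0.7971] v=[-0.3419]
Step 14: x=[0.8029] v=[0.0230]
First v>=0 after going negative at step 14, time=3.5000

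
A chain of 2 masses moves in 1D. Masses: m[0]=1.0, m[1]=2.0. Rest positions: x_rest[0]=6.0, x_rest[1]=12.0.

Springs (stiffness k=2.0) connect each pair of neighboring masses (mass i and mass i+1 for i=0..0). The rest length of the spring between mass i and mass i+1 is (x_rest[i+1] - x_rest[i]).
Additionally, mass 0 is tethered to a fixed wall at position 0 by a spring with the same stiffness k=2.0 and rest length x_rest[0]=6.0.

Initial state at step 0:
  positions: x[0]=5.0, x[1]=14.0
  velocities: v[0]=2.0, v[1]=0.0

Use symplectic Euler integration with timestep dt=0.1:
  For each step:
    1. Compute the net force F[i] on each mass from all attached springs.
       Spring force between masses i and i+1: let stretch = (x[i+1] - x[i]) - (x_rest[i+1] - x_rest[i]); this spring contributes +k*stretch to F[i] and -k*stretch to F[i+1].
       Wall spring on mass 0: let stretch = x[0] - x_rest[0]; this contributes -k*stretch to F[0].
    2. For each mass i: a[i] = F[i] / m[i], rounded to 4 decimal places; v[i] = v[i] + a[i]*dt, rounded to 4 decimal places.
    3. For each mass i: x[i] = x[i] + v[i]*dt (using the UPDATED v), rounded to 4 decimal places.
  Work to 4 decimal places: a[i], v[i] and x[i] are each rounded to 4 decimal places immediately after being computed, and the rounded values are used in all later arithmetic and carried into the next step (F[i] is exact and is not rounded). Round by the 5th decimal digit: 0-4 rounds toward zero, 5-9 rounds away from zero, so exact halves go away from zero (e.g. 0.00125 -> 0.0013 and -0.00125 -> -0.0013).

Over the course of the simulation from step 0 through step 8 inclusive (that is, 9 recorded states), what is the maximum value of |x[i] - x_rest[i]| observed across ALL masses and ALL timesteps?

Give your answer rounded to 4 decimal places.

Answer: 2.1721

Derivation:
Step 0: x=[5.0000 14.0000] v=[2.0000 0.0000]
Step 1: x=[5.2800 13.9700] v=[2.8000 -0.3000]
Step 2: x=[5.6282 13.9131] v=[3.4820 -0.5690]
Step 3: x=[6.0295 13.8334] v=[4.0133 -0.7975]
Step 4: x=[6.4663 13.7356] v=[4.3682 -0.9779]
Step 5: x=[6.9192 13.6251] v=[4.5288 -1.1048]
Step 6: x=[7.3678 13.5076] v=[4.4861 -1.1754]
Step 7: x=[7.7919 13.3887] v=[4.2405 -1.1894]
Step 8: x=[8.1721 13.2738] v=[3.8015 -1.1491]
Max displacement = 2.1721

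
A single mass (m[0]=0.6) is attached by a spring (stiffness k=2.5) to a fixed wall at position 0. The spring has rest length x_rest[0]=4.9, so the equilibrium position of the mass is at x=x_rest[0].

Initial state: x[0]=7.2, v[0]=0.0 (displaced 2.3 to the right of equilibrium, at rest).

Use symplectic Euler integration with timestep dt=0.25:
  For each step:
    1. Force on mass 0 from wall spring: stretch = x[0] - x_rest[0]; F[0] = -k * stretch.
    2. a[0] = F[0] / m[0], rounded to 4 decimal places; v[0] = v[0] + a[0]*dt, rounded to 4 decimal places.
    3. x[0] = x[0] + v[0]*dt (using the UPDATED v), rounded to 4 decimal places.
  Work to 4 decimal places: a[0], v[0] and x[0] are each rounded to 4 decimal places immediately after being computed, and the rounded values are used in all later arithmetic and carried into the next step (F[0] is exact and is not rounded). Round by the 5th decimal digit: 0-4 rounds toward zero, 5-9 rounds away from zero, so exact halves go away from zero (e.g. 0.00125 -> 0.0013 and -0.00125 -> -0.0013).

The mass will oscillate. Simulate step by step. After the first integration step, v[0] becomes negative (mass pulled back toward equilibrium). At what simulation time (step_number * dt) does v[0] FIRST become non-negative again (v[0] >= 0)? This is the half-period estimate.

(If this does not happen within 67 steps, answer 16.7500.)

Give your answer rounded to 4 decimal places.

Answer: 1.7500

Derivation:
Step 0: x=[7.2000] v=[0.0000]
Step 1: x=[6.6011] v=[-2.3958]
Step 2: x=[5.5592] v=[-4.1678]
Step 3: x=[4.3456] v=[-4.8545]
Step 4: x=[3.2764] v=[-4.2770]
Step 5: x=[2.6300] v=[-2.5858]
Step 6: x=[2.5747] v=[-0.2212]
Step 7: x=[3.1250] v=[2.2010]
First v>=0 after going negative at step 7, time=1.7500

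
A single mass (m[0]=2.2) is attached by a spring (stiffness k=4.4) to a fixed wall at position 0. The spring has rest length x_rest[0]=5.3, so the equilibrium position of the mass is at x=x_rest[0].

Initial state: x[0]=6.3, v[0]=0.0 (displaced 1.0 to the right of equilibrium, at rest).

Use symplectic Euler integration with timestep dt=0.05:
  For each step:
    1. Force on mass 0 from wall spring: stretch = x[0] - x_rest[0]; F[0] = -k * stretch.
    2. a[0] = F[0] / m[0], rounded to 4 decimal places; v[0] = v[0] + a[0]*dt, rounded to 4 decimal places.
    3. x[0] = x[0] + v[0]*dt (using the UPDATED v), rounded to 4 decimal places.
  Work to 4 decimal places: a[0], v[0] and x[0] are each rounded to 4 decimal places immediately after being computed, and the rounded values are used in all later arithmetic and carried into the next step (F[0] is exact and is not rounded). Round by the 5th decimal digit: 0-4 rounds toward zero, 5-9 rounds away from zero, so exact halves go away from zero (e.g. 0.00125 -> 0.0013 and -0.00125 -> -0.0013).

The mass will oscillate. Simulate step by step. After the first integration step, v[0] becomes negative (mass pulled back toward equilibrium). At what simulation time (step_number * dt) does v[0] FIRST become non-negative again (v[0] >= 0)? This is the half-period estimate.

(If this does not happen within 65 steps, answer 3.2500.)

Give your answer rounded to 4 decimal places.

Step 0: x=[6.3000] v=[0.0000]
Step 1: x=[6.2950] v=[-0.1000]
Step 2: x=[6.2850] v=[-0.1995]
Step 3: x=[6.2701] v=[-0.2980]
Step 4: x=[6.2504] v=[-0.3950]
Step 5: x=[6.2259] v=[-0.4900]
Step 6: x=[6.1968] v=[-0.5826]
Step 7: x=[6.1632] v=[-0.6723]
Step 8: x=[6.1253] v=[-0.7586]
Step 9: x=[6.0832] v=[-0.8411]
Step 10: x=[6.0372] v=[-0.9194]
Step 11: x=[5.9875] v=[-0.9931]
Step 12: x=[5.9344] v=[-1.0619]
Step 13: x=[5.8781] v=[-1.1253]
Step 14: x=[5.8189] v=[-1.1831]
Step 15: x=[5.7572] v=[-1.2350]
Step 16: x=[5.6932] v=[-1.2807]
Step 17: x=[5.6272] v=[-1.3200]
Step 18: x=[5.5596] v=[-1.3527]
Step 19: x=[5.4907] v=[-1.3787]
Step 20: x=[5.4208] v=[-1.3978]
Step 21: x=[5.3503] v=[-1.4099]
Step 22: x=[5.2796] v=[-1.4149]
Step 23: x=[5.2090] v=[-1.4129]
Step 24: x=[5.1388] v=[-1.4038]
Step 25: x=[5.0694] v=[-1.3877]
Step 26: x=[5.0012] v=[-1.3646]
Step 27: x=[4.9345] v=[-1.3347]
Step 28: x=[4.8696] v=[-1.2982]
Step 29: x=[4.8068] v=[-1.2552]
Step 30: x=[4.7465] v=[-1.2059]
Step 31: x=[4.6890] v=[-1.1506]
Step 32: x=[4.6345] v=[-1.0895]
Step 33: x=[4.5834] v=[-1.0230]
Step 34: x=[4.5358] v=[-0.9513]
Step 35: x=[4.4921] v=[-0.8749]
Step 36: x=[4.4524] v=[-0.7941]
Step 37: x=[4.4169] v=[-0.7093]
Step 38: x=[4.3859] v=[-0.6210]
Step 39: x=[4.3594] v=[-0.5296]
Step 40: x=[4.3376] v=[-0.4355]
Step 41: x=[4.3206] v=[-0.3393]
Step 42: x=[4.3085] v=[-0.2414]
Step 43: x=[4.3014] v=[-0.1423]
Step 44: x=[4.2993] v=[-0.0424]
Step 45: x=[4.3022] v=[0.0577]
First v>=0 after going negative at step 45, time=2.2500

Answer: 2.2500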